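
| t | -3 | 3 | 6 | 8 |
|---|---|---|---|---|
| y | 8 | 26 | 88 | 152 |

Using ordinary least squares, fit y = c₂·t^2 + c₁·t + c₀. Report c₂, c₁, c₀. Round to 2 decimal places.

Forming MᵀM = [[5554, 728, 118]; [728, 118, 14]; [118, 14, 4]] and Mᵀy = [13202, 1798, 274]ᵀ gives MᵀM·[c₂, c₁, c₀]ᵀ = Mᵀy.
Solving the 3×3 system (Gaussian elimination) gives c₂ = 14821/7302, c₁ = 21127/7302, c₀ = -3659/2434.

c₂ = 2.03, c₁ = 2.89, c₀ = -1.50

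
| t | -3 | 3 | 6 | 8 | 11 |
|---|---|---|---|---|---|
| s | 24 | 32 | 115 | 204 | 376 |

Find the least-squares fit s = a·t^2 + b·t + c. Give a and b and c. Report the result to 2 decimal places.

Sums needed: Σt^2·t^2 = 20195, Σt^2·t = 2059, Σt^2 = 239, Σt·t = 239, Σt = 25, Σ1 = 5.
Moment sums: Σt^2·s = 63196, Σt·s = 6482, Σs = 751.
Row-reducing yields a = 16151/5414, b = 7101/5414, c = 2830/2707.

a = 2.98, b = 1.31, c = 1.05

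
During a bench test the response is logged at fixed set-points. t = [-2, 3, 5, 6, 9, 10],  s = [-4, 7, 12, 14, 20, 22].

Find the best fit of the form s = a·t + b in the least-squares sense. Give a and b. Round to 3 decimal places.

Setting ∂/∂a … = 0 gives: 255·a + 31·b = 573;  31·a + 6·b = 71.
Eliminating b: 6·(row 1) − 31·(row 2) gives 569·a = 6·573 − 31·71 = 1237, so a = 1237/569.
Then b = (71 − 31·(1237/569))/6 = 342/569.

a = 2.174, b = 0.601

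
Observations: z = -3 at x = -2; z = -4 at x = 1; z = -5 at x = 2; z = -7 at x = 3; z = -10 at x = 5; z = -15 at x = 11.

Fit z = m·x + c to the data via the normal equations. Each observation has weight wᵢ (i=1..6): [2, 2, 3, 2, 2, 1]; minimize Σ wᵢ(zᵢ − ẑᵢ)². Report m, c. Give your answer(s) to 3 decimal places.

MᵀWM·[m, c]ᵀ = MᵀWz reads: 211·m + 31·c = -333;  31·m + 12·c = -78.
(Σwᵢ·x·x = 211, Σwᵢ·x = 31, Σwᵢ·1 = 12, Σwᵢ·x·z = -333, Σwᵢ·z = -78.)
Determinant 211·12 − 31² = 1571.
m = ((-333)·12 − 31·(-78))/1571 = -1578/1571; c = (211·(-78) − 31·(-333))/1571 = -6135/1571.

m = -1.004, c = -3.905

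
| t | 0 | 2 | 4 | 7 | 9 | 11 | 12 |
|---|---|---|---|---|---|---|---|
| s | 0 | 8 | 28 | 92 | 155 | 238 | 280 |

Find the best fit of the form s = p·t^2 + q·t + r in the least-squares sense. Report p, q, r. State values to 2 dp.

p = 2.05, q = -1.26, r = 0.72

With design matrix A, AᵀA = [[44611, 4203, 415]; [4203, 415, 45]; [415, 45, 7]] and Aᵀs = [86661, 8145, 801]ᵀ.
Inverting the 3×3 Gram matrix, [p, q, r]ᵀ = [190035/92491, -116568/92491, 66618/92491]ᵀ.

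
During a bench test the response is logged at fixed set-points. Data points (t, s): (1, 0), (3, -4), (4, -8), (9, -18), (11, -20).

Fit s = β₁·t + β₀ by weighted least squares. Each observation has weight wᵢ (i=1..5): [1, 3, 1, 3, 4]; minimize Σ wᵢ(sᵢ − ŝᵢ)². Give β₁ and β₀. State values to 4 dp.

β₁ = -2.0316, β₀ = 1.5570

XᵀWX·[β₁, β₀]ᵀ = XᵀWs reads: 771·β₁ + 85·β₀ = -1434;  85·β₁ + 12·β₀ = -154.
Determinant 771·12 − 85² = 2027.
β₁ = ((-1434)·12 − 85·(-154))/2027 = -4118/2027; β₀ = (771·(-154) − 85·(-1434))/2027 = 3156/2027.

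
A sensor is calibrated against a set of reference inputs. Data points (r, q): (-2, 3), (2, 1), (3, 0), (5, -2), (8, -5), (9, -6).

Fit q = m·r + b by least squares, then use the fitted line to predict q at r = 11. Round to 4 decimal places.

q̂ = -7.3159

From the data, Σr·r = 187, Σr = 25, Σ1 = 6.
And Σr·q = -108, Σq = -9.
AᵀA·[m, b]ᵀ = Aᵀq becomes [[187, 25]; [25, 6]]·[m, b]ᵀ = [-108, -9]ᵀ.
Eliminating b: 6·(row 1) − 25·(row 2) gives 497·m = 6·(-108) − 25·(-9) = -423, so m = -423/497.
Then b = ((-9) − 25·(-423/497))/6 = 1017/497.
At r = 11: q̂ = (-423/497)·(11) + (1017/497)·(1) = -3636/497.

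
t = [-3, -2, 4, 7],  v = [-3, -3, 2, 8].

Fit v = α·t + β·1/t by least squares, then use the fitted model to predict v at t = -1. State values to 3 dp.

The normal equations are: 78·α + 4·β = 79;  4·α + (3133/7056)·β = 29/7.
(Σt·t = 78, Σt·1/t = 4, Σ1/t·1/t = 3133/7056, Σt·v = 79, Σ1/t·v = 29/7.)
Determinant 78·(3133/7056) − 4² = 21913/1176.
α = (79·(3133/7056) − 4·(29/7))/(21913/1176) = 130579/131478; β = (78·(29/7) − 4·79)/(21913/1176) = 8400/21913.
At t = -1: v̂ = (130579/131478)·(-1) + (8400/21913)·(-1) = -180979/131478.

v̂ = -1.376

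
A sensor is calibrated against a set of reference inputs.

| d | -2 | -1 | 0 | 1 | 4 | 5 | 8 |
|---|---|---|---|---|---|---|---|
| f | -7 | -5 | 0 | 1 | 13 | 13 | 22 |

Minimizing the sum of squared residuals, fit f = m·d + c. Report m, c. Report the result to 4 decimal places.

With design matrix A, AᵀA = [[111, 15]; [15, 7]] and Aᵀf = [313, 37]ᵀ.
Eliminating c: 7·(row 1) − 15·(row 2) gives 552·m = 7·313 − 15·37 = 1636, so m = 409/138.
Then c = (37 − 15·(409/138))/7 = -49/46.

m = 2.9638, c = -1.0652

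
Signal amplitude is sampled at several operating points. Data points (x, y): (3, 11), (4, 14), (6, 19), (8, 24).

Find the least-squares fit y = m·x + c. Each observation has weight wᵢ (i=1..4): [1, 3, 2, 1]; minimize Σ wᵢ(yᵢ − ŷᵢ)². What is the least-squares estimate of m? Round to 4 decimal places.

m = 2.5556

Forming MᵀWM = [[193, 35]; [35, 7]] and MᵀWy = [621, 115]ᵀ gives MᵀWM·[m, c]ᵀ = MᵀWy.
det = 193·7 − 35² = 126.
m = (621·7 − 35·115)/126 = 23/9; c = (193·115 − 35·621)/126 = 230/63.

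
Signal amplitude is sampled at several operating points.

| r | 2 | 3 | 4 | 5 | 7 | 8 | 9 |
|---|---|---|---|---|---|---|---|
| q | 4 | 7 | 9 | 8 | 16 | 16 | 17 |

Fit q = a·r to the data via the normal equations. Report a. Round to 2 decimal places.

a = 2.01

Sums needed: Σr·r = 248.
Right-hand side: Σr·q = 498.
AᵀA·[a]ᵀ = Aᵀq becomes [[248]]·[a]ᵀ = [498]ᵀ.
Hence a = 498 / 248 ≈ 2.00806.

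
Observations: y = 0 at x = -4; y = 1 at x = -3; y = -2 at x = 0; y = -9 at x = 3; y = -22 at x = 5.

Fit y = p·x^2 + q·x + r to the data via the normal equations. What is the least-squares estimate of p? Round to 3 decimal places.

p = -0.434

Sums needed: Σx^2·x^2 = 1043, Σx^2·x = 61, Σx^2 = 59, Σx·x = 59, Σx = 1, Σ1 = 5.
And Σx^2·y = -622, Σx·y = -140, Σy = -32.
Inverting the 3×3 Gram matrix, [p, q, r]ᵀ = [-361/832, -4765/2496, -1121/1248]ᵀ.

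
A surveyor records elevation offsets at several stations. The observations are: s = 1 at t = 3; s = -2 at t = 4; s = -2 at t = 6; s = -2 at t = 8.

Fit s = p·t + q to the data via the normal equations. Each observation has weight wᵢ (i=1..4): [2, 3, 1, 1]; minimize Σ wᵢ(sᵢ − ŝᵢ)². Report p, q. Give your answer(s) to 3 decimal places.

p = -0.478, q = 1.043

The normal equations are: 166·p + 32·q = -46;  32·p + 7·q = -8.
Determinant 166·7 − 32² = 138.
p = ((-46)·7 − 32·(-8))/138 = -11/23; q = (166·(-8) − 32·(-46))/138 = 24/23.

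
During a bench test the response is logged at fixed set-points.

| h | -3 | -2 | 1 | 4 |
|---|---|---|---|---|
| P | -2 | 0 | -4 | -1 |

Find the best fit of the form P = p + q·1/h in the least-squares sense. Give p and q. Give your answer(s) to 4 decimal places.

p = -1.5346, q = -2.0679

With design matrix A, AᵀA = [[4, 5/12]; [5/12, 205/144]] and AᵀP = [-7, -43/12]ᵀ.
det = 4·(205/144) − (5/12)² = 265/48.
p = ((-7)·(205/144) − (5/12)·(-43/12))/(265/48) = -244/159; q = (4·(-43/12) − (5/12)·(-7))/(265/48) = -548/265.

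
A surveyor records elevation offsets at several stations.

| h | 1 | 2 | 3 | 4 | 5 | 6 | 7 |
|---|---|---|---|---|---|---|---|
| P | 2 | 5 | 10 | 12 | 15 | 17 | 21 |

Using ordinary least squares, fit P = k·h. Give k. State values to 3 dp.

k = 2.957

Sums needed: Σh·h = 140.
Right-hand side: Σh·P = 414.
k = 414/140 = 2.95714.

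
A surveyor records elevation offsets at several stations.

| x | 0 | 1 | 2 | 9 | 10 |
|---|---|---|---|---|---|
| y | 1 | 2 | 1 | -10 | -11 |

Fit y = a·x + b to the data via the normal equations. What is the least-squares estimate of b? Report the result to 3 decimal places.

AᵀA·[a, b]ᵀ = Aᵀy reads: 186·a + 22·b = -196;  22·a + 5·b = -17.
Δ = 186·5 − 22² = 446.
a = ((-196)·5 − 22·(-17))/446 = -303/223; b = (186·(-17) − 22·(-196))/446 = 575/223.

b = 2.578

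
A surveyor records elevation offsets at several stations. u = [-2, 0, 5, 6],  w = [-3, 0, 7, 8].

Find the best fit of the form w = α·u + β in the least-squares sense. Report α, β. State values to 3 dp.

α = 1.385, β = -0.117

Entries of XᵀX: Σu·u = 65, Σu = 9, Σ1 = 4.
Moment sums: Σu·w = 89, Σw = 12.
Normal equations: [[65, 9]; [9, 4]]·[α, β]ᵀ = [89, 12]ᵀ.
Determinant 65·4 − 9² = 179.
α = (89·4 − 9·12)/179 = 248/179; β = (65·12 − 9·89)/179 = -21/179.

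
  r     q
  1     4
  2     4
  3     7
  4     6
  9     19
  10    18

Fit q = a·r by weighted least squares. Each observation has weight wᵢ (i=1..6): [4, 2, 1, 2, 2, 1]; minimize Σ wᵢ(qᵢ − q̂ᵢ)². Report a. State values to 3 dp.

The normal system XᵀWX·[a]ᵀ = XᵀWq is [[315]]·[a]ᵀ = [623]ᵀ.
Hence a = 623 / 315 ≈ 1.97778.

a = 1.978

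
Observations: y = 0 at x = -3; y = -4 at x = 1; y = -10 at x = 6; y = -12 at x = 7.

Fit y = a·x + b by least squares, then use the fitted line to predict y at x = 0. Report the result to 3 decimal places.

Compute the Gram sums: Σx·x = 95, Σx = 11, Σ1 = 4.
And Σx·y = -148, Σy = -26.
So MᵀM·[a, b]ᵀ = Mᵀy: [[95, 11]; [11, 4]]·[a, b]ᵀ = [-148, -26]ᵀ.
Eliminating b: 4·(row 1) − 11·(row 2) gives 259·a = 4·(-148) − 11·(-26) = -306, so a = -306/259.
Then b = ((-26) − 11·(-306/259))/4 = -842/259.
At x = 0: ŷ = (-306/259)·(0) + (-842/259)·(1) = -842/259.

ŷ = -3.251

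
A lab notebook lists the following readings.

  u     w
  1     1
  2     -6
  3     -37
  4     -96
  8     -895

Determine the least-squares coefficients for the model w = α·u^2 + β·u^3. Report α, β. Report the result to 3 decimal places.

α = 2.000, β = -1.998

With design matrix X, XᵀX = [[4450, 34068]; [34068, 267034]] and Xᵀw = [-59172, -465430]ᵀ.
det = 4450·267034 − 34068² = 27672676.
α = ((-59172)·267034 − 34068·(-465430))/27672676 = 13833348/6918169; β = (4450·(-465430) − 34068·(-59172))/27672676 = -13822951/6918169.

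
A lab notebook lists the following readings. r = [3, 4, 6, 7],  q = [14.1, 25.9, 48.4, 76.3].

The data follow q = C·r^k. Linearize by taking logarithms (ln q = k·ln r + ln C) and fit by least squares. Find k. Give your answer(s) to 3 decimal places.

Let Y = ln q. Fitting Y = k·ln r + ln C by least squares:
AᵀA = [[10.1257, 6.2226]; [6.2226, 4]], rhs = [22.8045, 14.1146]ᵀ  (here Σln r = 6.2226, Σ(ln r)² = 10.1257, Σln q = 14.1146, Σln r·ln q = 22.8045).
Slope k = (n·Σln r·ln q − Σln r·Σln q)/(n·Σ(ln r)² − (Σln r)²) = (4·22.8045 − 6.2226·14.1146)/1.7825 = 1.90118; ln C = (Σln q − k·Σln r)/n = 0.57109.

k = 1.901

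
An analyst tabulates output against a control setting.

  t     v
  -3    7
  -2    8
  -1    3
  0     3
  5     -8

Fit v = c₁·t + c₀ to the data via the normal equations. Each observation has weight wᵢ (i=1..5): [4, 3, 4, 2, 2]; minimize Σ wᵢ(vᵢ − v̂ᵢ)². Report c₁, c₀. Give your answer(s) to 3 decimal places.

Entries of AᵀWA: Σwᵢ·t·t = 102, Σwᵢ·t = -12, Σwᵢ·1 = 15.
And Σwᵢ·t·v = -224, Σwᵢ·v = 54.
AᵀWA·[c₁, c₀]ᵀ = AᵀWv becomes [[102, -12]; [-12, 15]]·[c₁, c₀]ᵀ = [-224, 54]ᵀ.
Δ = 102·15 − (-12)² = 1386.
c₁ = ((-224)·15 − (-12)·54)/1386 = -452/231; c₀ = (102·54 − (-12)·(-224))/1386 = 470/231.

c₁ = -1.957, c₀ = 2.035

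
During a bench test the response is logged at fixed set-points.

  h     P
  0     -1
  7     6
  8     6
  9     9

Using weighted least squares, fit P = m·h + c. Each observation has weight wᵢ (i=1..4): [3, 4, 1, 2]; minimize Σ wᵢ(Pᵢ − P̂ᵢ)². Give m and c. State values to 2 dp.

Entries of AᵀWA: Σwᵢ·h·h = 422, Σwᵢ·h = 54, Σwᵢ·1 = 10.
And Σwᵢ·h·P = 378, Σwᵢ·P = 45.
So AᵀWA·[m, c]ᵀ = AᵀWP: [[422, 54]; [54, 10]]·[m, c]ᵀ = [378, 45]ᵀ.
Eliminating c: 10·(row 1) − 54·(row 2) gives 1304·m = 10·378 − 54·45 = 1350, so m = 675/652.
Then c = (45 − 54·(675/652))/10 = -711/652.

m = 1.04, c = -1.09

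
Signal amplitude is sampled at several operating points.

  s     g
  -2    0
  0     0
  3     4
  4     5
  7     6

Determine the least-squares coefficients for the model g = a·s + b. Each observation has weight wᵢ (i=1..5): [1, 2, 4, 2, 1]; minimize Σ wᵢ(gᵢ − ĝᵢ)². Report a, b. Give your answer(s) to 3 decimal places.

a = 0.855, b = 1.063

Normal-equation sums: Σwᵢ·s·s = 121, Σwᵢ·s = 25, Σwᵢ·1 = 10.
And Σwᵢ·s·g = 130, Σwᵢ·g = 32.
Eliminating b: 10·(row 1) − 25·(row 2) gives 585·a = 10·130 − 25·32 = 500, so a = 100/117.
Then b = (32 − 25·(100/117))/10 = 622/585.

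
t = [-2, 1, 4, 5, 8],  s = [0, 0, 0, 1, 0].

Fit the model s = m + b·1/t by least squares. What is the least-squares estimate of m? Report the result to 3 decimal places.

From the data, Σ1 = 5, Σ1/t = 43/40, Σ1/t·1/t = 2189/1600.
And Σs = 1, Σ1/t·s = 1/5.
MᵀM·[m, b]ᵀ = Mᵀs becomes [[5, 43/40]; [43/40, 2189/1600]]·[m, b]ᵀ = [1, 1/5]ᵀ.
det = 5·(2189/1600) − (43/40)² = 1137/200.
m = (1·(2189/1600) − (43/40)·(1/5))/(1137/200) = 615/3032; b = (5·(1/5) − (43/40)·1)/(1137/200) = -5/379.

m = 0.203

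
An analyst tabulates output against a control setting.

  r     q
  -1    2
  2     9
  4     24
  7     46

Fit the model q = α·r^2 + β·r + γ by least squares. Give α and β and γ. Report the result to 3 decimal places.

The normal system AᵀA·[α, β, γ]ᵀ = Aᵀq is [[2674, 414, 70]; [414, 70, 12]; [70, 12, 4]]·[α, β, γ]ᵀ = [2676, 434, 81]ᵀ.
Inverting the 3×3 Gram matrix, [α, β, γ]ᵀ = [1/2, 89/34, 62/17]ᵀ.

α = 0.500, β = 2.618, γ = 3.647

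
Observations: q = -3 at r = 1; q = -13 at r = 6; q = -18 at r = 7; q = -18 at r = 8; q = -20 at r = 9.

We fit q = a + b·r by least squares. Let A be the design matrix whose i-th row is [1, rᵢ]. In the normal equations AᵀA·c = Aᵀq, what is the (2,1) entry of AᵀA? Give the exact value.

31

Row 2 ↔ basis r, column 1 ↔ basis 1, so (AᵀA)_{2,1} = Σᵢ r = (1)·(1) + (6)·(1) + (7)·(1) + (8)·(1) + (9)·(1) = 31.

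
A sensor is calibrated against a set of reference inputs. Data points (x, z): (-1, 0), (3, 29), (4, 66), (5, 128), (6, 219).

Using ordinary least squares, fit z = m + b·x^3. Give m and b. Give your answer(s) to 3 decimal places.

The normal system AᵀA·[m, b]ᵀ = Aᵀz is [[5, 431]; [431, 67107]]·[m, b]ᵀ = [442, 68311]ᵀ.
Determinant 5·67107 − 431² = 149774.
m = (442·67107 − 431·68311)/149774 = 219253/149774; b = (5·68311 − 431·442)/149774 = 151053/149774.

m = 1.464, b = 1.009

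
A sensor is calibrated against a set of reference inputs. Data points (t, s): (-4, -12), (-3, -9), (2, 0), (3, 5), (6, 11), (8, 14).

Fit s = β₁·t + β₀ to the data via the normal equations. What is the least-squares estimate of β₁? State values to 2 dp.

β₁ = 2.19

The normal equations are: 138·β₁ + 12·β₀ = 268;  12·β₁ + 6·β₀ = 9.
det = 138·6 − 12² = 684.
β₁ = (268·6 − 12·9)/684 = 125/57; β₀ = (138·9 − 12·268)/684 = -329/114.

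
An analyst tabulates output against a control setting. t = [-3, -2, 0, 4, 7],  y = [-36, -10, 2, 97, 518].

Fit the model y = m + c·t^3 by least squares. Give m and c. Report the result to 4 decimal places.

Compute the Gram sums: Σ1 = 5, Σt^3 = 372, Σt^3·t^3 = 122538.
Moment sums: Σy = 571, Σt^3·y = 184934.
AᵀA·[m, c]ᵀ = Aᵀy becomes [[5, 372]; [372, 122538]]·[m, c]ᵀ = [571, 184934]ᵀ.
Determinant 5·122538 − 372² = 474306.
m = (571·122538 − 372·184934)/474306 = 195625/79051; c = (5·184934 − 372·571)/474306 = 356129/237153.

m = 2.4747, c = 1.5017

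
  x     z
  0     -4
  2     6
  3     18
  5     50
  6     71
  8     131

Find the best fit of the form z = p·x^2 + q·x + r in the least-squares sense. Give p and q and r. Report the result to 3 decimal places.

From the data, Σx^2·x^2 = 6114, Σx^2·x = 888, Σx^2 = 138, Σx·x = 138, Σx = 24, Σ1 = 6.
Right-hand side: Σx^2·z = 12376, Σx·z = 1790, Σz = 272.
Inverting the 3×3 Gram matrix, [p, q, r]ᵀ = [2, 5/7, -74/21]ᵀ.

p = 2.000, q = 0.714, r = -3.524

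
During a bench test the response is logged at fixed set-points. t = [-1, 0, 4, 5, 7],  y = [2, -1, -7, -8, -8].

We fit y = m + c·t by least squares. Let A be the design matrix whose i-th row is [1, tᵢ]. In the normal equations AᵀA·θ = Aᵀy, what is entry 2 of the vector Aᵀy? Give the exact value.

Entry 2 ↔ basis t, so (Aᵀy)_{2} = Σᵢ (t)·yᵢ = (-1)·(2) + (0)·(-1) + (4)·(-7) + (5)·(-8) + (7)·(-8) = -126.

-126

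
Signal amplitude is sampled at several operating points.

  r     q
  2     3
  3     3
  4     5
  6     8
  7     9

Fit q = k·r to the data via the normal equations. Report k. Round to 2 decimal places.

From the data, Σr·r = 114.
And Σr·q = 146.
MᵀM·[k]ᵀ = Mᵀq becomes [[114]]·[k]ᵀ = [146]ᵀ.
Hence k = 146 / 114 ≈ 1.2807.

k = 1.28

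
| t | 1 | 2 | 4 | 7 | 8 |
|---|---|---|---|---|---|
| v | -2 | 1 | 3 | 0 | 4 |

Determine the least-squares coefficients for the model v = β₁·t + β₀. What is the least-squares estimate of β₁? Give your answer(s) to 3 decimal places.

Normal-equation sums: Σt·t = 134, Σt = 22, Σ1 = 5.
Right-hand side: Σt·v = 44, Σv = 6.
Normal equations: [[134, 22]; [22, 5]]·[β₁, β₀]ᵀ = [44, 6]ᵀ.
Δ = 134·5 − 22² = 186.
β₁ = (44·5 − 22·6)/186 = 44/93; β₀ = (134·6 − 22·44)/186 = -82/93.

β₁ = 0.473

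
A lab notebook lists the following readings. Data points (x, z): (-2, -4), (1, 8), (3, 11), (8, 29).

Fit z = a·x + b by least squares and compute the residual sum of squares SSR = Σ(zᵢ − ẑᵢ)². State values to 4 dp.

SSR = 6.2830

From the data, Σx·x = 78, Σx = 10, Σ1 = 4.
For Aᵀz: Σx·z = 281, Σz = 44.
Normal equations: [[78, 10]; [10, 4]]·[a, b]ᵀ = [281, 44]ᵀ.
Δ = 78·4 − 10² = 212.
a = (281·4 − 10·44)/212 = 171/53; b = (78·44 − 10·281)/212 = 311/106.
Residuals: -51/106, 195/106, -171/106, 27/106; SSR = 333/53.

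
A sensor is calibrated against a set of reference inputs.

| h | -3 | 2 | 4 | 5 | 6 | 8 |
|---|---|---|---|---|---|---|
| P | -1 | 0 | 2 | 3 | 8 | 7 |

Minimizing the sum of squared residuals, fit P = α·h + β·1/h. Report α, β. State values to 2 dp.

α = 1.05, β = -5.21

From the data, Σh·h = 154, Σh·1/h = 6, Σ1/h·1/h = 7301/14400.
For AᵀP: Σh·P = 130, Σ1/h·P = 437/120.
det = 154·(7301/14400) − 6² = 302977/7200.
α = (130·(7301/14400) − 6·(437/120))/(302977/7200) = 317245/302977; β = (154·(437/120) − 6·130)/(302977/7200) = -1578120/302977.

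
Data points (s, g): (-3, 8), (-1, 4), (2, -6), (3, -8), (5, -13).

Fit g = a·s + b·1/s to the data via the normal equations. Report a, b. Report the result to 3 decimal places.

a = -2.530, b = -1.509

Sums needed: Σs·s = 48, Σs·1/s = 5, Σ1/s·1/s = 1361/900.
And Σs·g = -129, Σ1/s·g = -224/15.
Determinant 48·(1361/900) − 5² = 3569/75.
a = ((-129)·(1361/900) − 5·(-224/15))/(3569/75) = -36123/14276; b = (48·(-224/15) − 5·(-129))/(3569/75) = -5385/3569.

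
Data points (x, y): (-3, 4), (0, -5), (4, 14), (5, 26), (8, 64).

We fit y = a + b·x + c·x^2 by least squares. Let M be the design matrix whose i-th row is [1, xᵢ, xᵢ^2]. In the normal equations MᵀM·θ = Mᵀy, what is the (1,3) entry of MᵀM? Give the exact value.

Row 1 ↔ basis 1, column 3 ↔ basis x^2, so (MᵀM)_{1,3} = Σᵢ x^2 = (1)·(9) + (1)·(0) + (1)·(16) + (1)·(25) + (1)·(64) = 114.

114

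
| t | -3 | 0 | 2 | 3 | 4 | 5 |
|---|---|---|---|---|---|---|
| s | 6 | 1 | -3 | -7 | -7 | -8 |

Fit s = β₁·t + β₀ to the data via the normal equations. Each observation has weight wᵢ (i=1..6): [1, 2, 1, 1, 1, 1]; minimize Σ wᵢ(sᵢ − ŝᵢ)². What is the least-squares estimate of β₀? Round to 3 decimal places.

Entries of MᵀWM: Σwᵢ·t·t = 63, Σwᵢ·t = 11, Σwᵢ·1 = 7.
Moment sums: Σwᵢ·t·s = -113, Σwᵢ·s = -17.
MᵀWM·[β₁, β₀]ᵀ = MᵀWs becomes [[63, 11]; [11, 7]]·[β₁, β₀]ᵀ = [-113, -17]ᵀ.
Eliminating β₀: 7·(row 1) − 11·(row 2) gives 320·β₁ = 7·(-113) − 11·(-17) = -604, so β₁ = -151/80.
Then β₀ = ((-17) − 11·(-151/80))/7 = 43/80.

β₀ = 0.538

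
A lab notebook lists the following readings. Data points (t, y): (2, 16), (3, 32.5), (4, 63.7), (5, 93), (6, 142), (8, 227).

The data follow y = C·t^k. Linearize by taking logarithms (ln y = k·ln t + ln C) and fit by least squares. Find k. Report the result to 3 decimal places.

With ln yᵢ as the transformed response and ln tᵢ as the regressor:
Σln t = 8.6587, Σ(ln t)² = 13.7340, Σln y = 25.3214, Σln t·ln y = 38.9607.
Equations: 13.7340·k + 8.6587·ln C = 38.9607;  8.6587·k + 6·ln C = 25.3214.
Slope k = (n·Σln t·ln y − Σln t·Σln y)/(n·Σ(ln t)² − (Σln t)²) = (6·38.9607 − 8.6587·25.3214)/7.4309 = 1.95321; ln C = (Σln y − k·Σln t)/n = 1.40152.

k = 1.953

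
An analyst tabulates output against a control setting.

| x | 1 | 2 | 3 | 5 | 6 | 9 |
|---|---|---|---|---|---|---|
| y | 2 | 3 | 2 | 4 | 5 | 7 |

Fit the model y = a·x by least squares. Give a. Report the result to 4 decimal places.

Forming MᵀM = [[156]] and Mᵀy = [127]ᵀ gives MᵀM·[a]ᵀ = Mᵀy.
Hence a = 127 / 156 ≈ 0.814103.

a = 0.8141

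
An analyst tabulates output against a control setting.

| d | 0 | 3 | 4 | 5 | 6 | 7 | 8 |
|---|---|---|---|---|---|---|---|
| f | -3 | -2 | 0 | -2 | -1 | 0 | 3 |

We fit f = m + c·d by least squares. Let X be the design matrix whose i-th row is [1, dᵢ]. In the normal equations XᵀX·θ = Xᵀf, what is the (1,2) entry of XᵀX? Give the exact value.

Row 1 ↔ basis 1, column 2 ↔ basis d, so (XᵀX)_{1,2} = Σᵢ d = (1)·(0) + (1)·(3) + (1)·(4) + (1)·(5) + (1)·(6) + (1)·(7) + (1)·(8) = 33.

33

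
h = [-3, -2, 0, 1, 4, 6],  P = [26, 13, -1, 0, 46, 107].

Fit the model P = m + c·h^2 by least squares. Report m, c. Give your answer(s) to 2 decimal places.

m = -1.18, c = 3.00

The normal system XᵀX·[m, c]ᵀ = XᵀP is [[6, 66]; [66, 1650]]·[m, c]ᵀ = [191, 4874]ᵀ.
Δ = 6·1650 − 66² = 5544.
m = (191·1650 − 66·4874)/5544 = -33/28; c = (6·4874 − 66·191)/5544 = 2773/924.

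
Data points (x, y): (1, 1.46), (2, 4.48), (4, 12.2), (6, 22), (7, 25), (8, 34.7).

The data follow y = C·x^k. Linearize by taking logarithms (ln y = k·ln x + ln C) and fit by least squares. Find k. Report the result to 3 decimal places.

Linearized form: ln y = k·ln x + ln C. From the 6 transformed points,
Σln x = 7.8966, Σ(ln x)² = 13.7233, Σln y = 14.2362, Σln x·ln y = 23.6845.
Equations: 13.7233·k + 7.8966·ln C = 23.6845;  7.8966·k + 6·ln C = 14.2362.
Δ = 13.7233·6 − (7.8966)² = 19.9843; k = (23.6845·6 − 7.8966·14.2362)/19.9843 = 1.48568, ln C = (13.7233·14.2362 − 7.8966·23.6845)/19.9843 = 0.41740.

k = 1.486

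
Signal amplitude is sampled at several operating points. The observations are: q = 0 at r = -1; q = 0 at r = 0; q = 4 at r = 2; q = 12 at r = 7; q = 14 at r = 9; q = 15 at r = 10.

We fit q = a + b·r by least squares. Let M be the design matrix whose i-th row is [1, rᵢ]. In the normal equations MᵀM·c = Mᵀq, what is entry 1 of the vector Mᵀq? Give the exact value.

Entry 1 ↔ basis 1, so (Mᵀq)_{1} = Σᵢ qᵢ = (1)·(0) + (1)·(0) + (1)·(4) + (1)·(12) + (1)·(14) + (1)·(15) = 45.

45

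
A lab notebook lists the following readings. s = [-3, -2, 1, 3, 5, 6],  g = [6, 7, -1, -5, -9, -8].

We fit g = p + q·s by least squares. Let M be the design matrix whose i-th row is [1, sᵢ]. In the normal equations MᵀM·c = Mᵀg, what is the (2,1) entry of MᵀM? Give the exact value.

Row 2 ↔ basis s, column 1 ↔ basis 1, so (MᵀM)_{2,1} = Σᵢ s = (-3)·(1) + (-2)·(1) + (1)·(1) + (3)·(1) + (5)·(1) + (6)·(1) = 10.

10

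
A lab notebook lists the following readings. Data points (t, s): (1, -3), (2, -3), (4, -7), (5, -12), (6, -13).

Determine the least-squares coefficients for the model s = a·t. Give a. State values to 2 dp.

a = -2.13

From the data, Σt·t = 82.
And Σt·s = -175.
So MᵀM·[a]ᵀ = Mᵀs: [[82]]·[a]ᵀ = [-175]ᵀ.
Hence a = -175 / 82 ≈ -2.13415.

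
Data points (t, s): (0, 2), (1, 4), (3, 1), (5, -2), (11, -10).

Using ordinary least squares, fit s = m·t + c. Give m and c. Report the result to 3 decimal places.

The normal equations are: 156·m + 20·c = -113;  20·m + 5·c = -5.
(Σt·t = 156, Σt = 20, Σ1 = 5, Σt·s = -113, Σs = -5.)
Δ = 156·5 − 20² = 380.
m = ((-113)·5 − 20·(-5))/380 = -93/76; c = (156·(-5) − 20·(-113))/380 = 74/19.

m = -1.224, c = 3.895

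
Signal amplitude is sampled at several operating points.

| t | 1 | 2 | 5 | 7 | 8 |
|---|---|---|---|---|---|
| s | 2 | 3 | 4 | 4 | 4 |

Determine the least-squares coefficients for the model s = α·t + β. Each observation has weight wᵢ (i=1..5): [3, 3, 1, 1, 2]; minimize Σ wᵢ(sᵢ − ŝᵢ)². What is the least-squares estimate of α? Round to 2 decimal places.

α = 0.27

Sums needed: Σwᵢ·t·t = 217, Σwᵢ·t = 37, Σwᵢ·1 = 10.
Right-hand side: Σwᵢ·t·s = 136, Σwᵢ·s = 31.
AᵀWA·[α, β]ᵀ = AᵀWs becomes [[217, 37]; [37, 10]]·[α, β]ᵀ = [136, 31]ᵀ.
det = 217·10 − 37² = 801.
α = (136·10 − 37·31)/801 = 71/267; β = (217·31 − 37·136)/801 = 565/267.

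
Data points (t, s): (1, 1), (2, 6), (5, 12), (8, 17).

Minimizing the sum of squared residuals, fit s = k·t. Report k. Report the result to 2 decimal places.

k = 2.22

AᵀA·[k]ᵀ = Aᵀs reads: 94·k = 209.
Hence k = 209 / 94 ≈ 2.2234.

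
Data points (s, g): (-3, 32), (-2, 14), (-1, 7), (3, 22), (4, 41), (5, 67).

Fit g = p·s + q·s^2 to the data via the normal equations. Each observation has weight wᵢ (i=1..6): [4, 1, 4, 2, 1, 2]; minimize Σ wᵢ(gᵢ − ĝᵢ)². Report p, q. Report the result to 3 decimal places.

The normal system XᵀWX·[p, q]ᵀ = XᵀWg is [[128, 248]; [248, 2012]]·[p, q]ᵀ = [526, 5638]ᵀ.
Δ = 128·2012 − 248² = 196032.
p = (526·2012 − 248·5638)/196032 = -14163/8168; q = (128·5638 − 248·526)/196032 = 12317/4084.

p = -1.734, q = 3.016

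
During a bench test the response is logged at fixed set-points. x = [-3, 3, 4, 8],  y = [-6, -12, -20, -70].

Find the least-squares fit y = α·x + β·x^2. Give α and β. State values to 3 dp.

α = -1.014, β = -0.970

Compute the Gram sums: Σx·x = 98, Σx·x^2 = 576, Σx^2·x^2 = 4514.
And Σx·y = -658, Σx^2·y = -4962.
So MᵀM·[α, β]ᵀ = Mᵀy: [[98, 576]; [576, 4514]]·[α, β]ᵀ = [-658, -4962]ᵀ.
det = 98·4514 − 576² = 110596.
α = ((-658)·4514 − 576·(-4962))/110596 = -28025/27649; β = (98·(-4962) − 576·(-658))/110596 = -26817/27649.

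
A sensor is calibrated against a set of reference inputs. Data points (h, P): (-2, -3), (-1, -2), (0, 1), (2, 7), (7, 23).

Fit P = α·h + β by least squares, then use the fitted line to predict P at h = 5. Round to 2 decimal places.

P̂ = 16.56

The normal system XᵀX·[α, β]ᵀ = XᵀP is [[58, 6]; [6, 5]]·[α, β]ᵀ = [183, 26]ᵀ.
Δ = 58·5 − 6² = 254.
α = (183·5 − 6·26)/254 = 759/254; β = (58·26 − 6·183)/254 = 205/127.
At h = 5: P̂ = (759/254)·(5) + (205/127)·(1) = 4205/254.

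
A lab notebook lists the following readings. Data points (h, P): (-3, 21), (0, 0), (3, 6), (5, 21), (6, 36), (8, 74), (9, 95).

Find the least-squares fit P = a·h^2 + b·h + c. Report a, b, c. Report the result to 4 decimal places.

Entries of MᵀM: Σh^2·h^2 = 12740, Σh^2·h = 1582, Σh^2 = 224, Σh·h = 224, Σh = 28, Σ1 = 7.
For MᵀP: Σh^2·P = 14495, Σh·P = 1723, ΣP = 253.
Normal equations: [[12740, 1582, 224]; [1582, 224, 28]; [224, 28, 7]]·[a, b, c]ᵀ = [14495, 1723, 253]ᵀ.
Inverting the 3×3 Gram matrix, [a, b, c]ᵀ = [1817/1218, -3397/1218, -89/203]ᵀ.

a = 1.4918, b = -2.7890, c = -0.4384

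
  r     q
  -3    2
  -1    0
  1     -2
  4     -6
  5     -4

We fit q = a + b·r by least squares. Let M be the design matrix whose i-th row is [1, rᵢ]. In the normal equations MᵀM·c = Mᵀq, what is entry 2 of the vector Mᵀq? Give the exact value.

Entry 2 ↔ basis r, so (Mᵀq)_{2} = Σᵢ (r)·qᵢ = (-3)·(2) + (-1)·(0) + (1)·(-2) + (4)·(-6) + (5)·(-4) = -52.

-52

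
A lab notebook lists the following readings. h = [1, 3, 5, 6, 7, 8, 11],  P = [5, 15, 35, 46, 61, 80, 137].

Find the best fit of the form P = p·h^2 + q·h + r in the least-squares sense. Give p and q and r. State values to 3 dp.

p = 0.954, q = 1.879, r = 1.566

Sums needed: Σh^2·h^2 = 23141, Σh^2·h = 2555, Σh^2 = 305, Σh·h = 305, Σh = 41, Σ1 = 7.
Moment sums: Σh^2·P = 27357, Σh·P = 3075, ΣP = 379.
Solving the 3×3 system (Gaussian elimination) gives p = 26854/28147, q = 52893/28147, r = 44090/28147.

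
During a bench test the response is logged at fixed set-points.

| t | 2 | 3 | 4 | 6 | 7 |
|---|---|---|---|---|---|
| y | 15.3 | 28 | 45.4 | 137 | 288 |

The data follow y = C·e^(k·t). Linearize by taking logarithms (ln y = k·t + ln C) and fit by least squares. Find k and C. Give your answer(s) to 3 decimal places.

k = 0.573, C = 4.807

With ln yᵢ as the transformed response and tᵢ as the regressor:
XᵀX = [[114.0000, 22.0000]; [22.0000, 5]], rhs = [99.8750, 20.4585]ᵀ  (here Σt = 22.0000, Σ(t)² = 114.0000, Σln y = 20.4585, Σt·ln y = 99.8750).
Δ = 114.0000·5 − (22.0000)² = 86.0000; k = (99.8750·5 − 22.0000·20.4585)/86.0000 = 0.57311, ln C = (114.0000·20.4585 − 22.0000·99.8750)/86.0000 = 1.57001, so C = exp(1.57001) = 4.80669.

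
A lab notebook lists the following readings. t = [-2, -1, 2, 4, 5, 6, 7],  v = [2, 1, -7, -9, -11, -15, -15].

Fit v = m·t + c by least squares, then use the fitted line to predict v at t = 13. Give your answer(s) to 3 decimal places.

v̂ = -27.575

The normal equations are: 135·m + 21·c = -305;  21·m + 7·c = -54.
(Σt·t = 135, Σt = 21, Σ1 = 7, Σt·v = -305, Σv = -54.)
det = 135·7 − 21² = 504.
m = ((-305)·7 − 21·(-54))/504 = -143/72; c = (135·(-54) − 21·(-305))/504 = -295/168.
At t = 13: v̂ = (-143/72)·(13) + (-295/168)·(1) = -6949/252.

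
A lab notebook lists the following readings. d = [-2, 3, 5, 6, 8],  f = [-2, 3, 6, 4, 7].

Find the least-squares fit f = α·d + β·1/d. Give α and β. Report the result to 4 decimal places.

α = 0.8521, β = 1.0827

With design matrix M, MᵀM = [[138, 5]; [5, 6401/14400]] and Mᵀf = [123, 569/120]ᵀ.
det = 138·(6401/14400) − 5² = 87223/2400.
α = (123·(6401/14400) − 5·(569/120))/(87223/2400) = 148641/174446; β = (138·(569/120) − 5·123)/(87223/2400) = 94440/87223.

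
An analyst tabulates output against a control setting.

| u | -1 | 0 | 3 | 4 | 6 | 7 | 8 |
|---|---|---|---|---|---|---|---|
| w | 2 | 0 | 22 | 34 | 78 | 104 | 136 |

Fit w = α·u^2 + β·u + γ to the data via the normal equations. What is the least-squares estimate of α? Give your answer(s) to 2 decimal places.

Entries of XᵀX: Σu^2·u^2 = 8131, Σu^2·u = 1161, Σu^2 = 175, Σu·u = 175, Σu = 27, Σ1 = 7.
Right-hand side: Σu^2·w = 17352, Σu·w = 2484, Σw = 376.
Solving the 3×3 system (Gaussian elimination) gives α = 106874/52401, β = 10476/17467, γ = 21610/52401.

α = 2.04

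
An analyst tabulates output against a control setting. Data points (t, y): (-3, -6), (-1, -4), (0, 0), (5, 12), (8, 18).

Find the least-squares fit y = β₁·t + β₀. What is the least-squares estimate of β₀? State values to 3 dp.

The normal equations are: 99·β₁ + 9·β₀ = 226;  9·β₁ + 5·β₀ = 20.
Determinant 99·5 − 9² = 414.
β₁ = (226·5 − 9·20)/414 = 475/207; β₀ = (99·20 − 9·226)/414 = -3/23.

β₀ = -0.130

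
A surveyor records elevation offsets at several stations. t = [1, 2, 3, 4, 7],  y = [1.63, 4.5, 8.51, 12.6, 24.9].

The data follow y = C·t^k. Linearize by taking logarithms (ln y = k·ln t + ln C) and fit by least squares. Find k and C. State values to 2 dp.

Linearized form: ln y = k·ln t + ln C. From the 5 transformed points,
XᵀX = [[7.3958, 5.1240]; [5.1240, 5]], rhs = [13.1632, 9.8825]ᵀ  (here Σln t = 5.1240, Σ(ln t)² = 7.3958, Σln y = 9.8825, Σln t·ln y = 13.1632).
Δ = 7.3958·5 − (5.1240)² = 10.7239; k = (13.1632·5 − 5.1240·9.8825)/10.7239 = 1.41542, ln C = (7.3958·9.8825 − 5.1240·13.1632)/10.7239 = 0.52598, so C = exp(0.52598) = 1.69212.

k = 1.42, C = 1.69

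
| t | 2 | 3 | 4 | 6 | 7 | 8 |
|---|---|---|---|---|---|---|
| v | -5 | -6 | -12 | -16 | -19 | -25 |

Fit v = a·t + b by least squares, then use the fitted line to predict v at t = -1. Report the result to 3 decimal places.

With design matrix M, MᵀM = [[178, 30]; [30, 6]] and Mᵀv = [-505, -83]ᵀ.
Δ = 178·6 − 30² = 168.
a = ((-505)·6 − 30·(-83))/168 = -45/14; b = (178·(-83) − 30·(-505))/168 = 47/21.
At t = -1: v̂ = (-45/14)·(-1) + (47/21)·(1) = 229/42.

v̂ = 5.452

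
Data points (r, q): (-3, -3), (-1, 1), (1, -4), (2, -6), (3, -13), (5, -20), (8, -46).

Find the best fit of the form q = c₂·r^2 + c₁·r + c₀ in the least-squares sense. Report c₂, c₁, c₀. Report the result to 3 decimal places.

Entries of XᵀX: Σr^2·r^2 = 4901, Σr^2·r = 645, Σr^2 = 113, Σr·r = 113, Σr = 15, Σ1 = 7.
Right-hand side: Σr^2·q = -3615, Σr·q = -515, Σq = -91.
Solving the 3×3 system (Gaussian elimination) gives c₂ = -78059/151361, c₁ = -210110/151361, c₀ = -36766/21623.

c₂ = -0.516, c₁ = -1.388, c₀ = -1.700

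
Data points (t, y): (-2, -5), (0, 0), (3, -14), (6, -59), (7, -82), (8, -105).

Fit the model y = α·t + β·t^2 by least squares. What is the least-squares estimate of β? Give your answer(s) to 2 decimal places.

With design matrix M, MᵀM = [[162, 1090]; [1090, 7890]] and Mᵀy = [-1800, -13008]ᵀ.
Eliminating β: 7890·(row 1) − 1090·(row 2) gives 90080·α = 7890·(-1800) − 1090·(-13008) = -23280, so α = -291/1126.
Then β = ((-13008) − 1090·(-291/1126))/7890 = -9081/5630.

β = -1.61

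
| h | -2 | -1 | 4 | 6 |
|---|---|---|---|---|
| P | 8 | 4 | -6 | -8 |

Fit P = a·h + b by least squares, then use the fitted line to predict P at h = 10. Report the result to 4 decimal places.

With design matrix M, MᵀM = [[57, 7]; [7, 4]] and MᵀP = [-92, -2]ᵀ.
det = 57·4 − 7² = 179.
a = ((-92)·4 − 7·(-2))/179 = -354/179; b = (57·(-2) − 7·(-92))/179 = 530/179.
At h = 10: P̂ = (-354/179)·(10) + (530/179)·(1) = -3010/179.

P̂ = -16.8156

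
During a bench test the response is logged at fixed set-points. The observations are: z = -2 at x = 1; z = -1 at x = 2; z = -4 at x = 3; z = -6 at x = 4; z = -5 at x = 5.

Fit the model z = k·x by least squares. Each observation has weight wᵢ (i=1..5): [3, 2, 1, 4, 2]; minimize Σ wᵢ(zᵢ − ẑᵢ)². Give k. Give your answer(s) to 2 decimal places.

The normal equations are: 134·k = -168.
(Σwᵢ·x·x = 134, Σwᵢ·x·z = -168.)
Hence k = -168 / 134 ≈ -1.25373.

k = -1.25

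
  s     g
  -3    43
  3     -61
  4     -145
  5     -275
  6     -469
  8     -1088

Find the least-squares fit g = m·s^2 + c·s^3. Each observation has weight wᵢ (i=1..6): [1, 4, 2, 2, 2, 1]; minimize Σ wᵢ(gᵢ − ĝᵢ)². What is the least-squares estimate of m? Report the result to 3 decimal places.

The normal equations are: 8855·m + 57347·c = -123599;  57347·m + 398543·c = -854723.
(Σwᵢ·s^2·s^2 = 8855, Σwᵢ·s^2·s^3 = 57347, Σwᵢ·s^3·s^3 = 398543, Σwᵢ·s^2·g = -123599, Σwᵢ·s^3·g = -854723.)
det = 8855·398543 − 57347² = 240419856.
m = ((-123599)·398543 − 57347·(-854723))/240419856 = -10154849/10017494; c = (8855·(-854723) − 57347·(-123599))/240419856 = -20022513/10017494.

m = -1.014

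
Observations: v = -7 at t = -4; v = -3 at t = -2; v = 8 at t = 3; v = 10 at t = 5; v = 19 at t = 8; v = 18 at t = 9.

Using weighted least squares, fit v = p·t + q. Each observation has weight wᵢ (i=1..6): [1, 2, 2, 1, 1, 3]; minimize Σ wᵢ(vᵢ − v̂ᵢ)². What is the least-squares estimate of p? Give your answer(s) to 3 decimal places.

Forming XᵀWX = [[374, 38]; [38, 10]] and XᵀWv = [776, 86]ᵀ gives XᵀWX·[p, q]ᵀ = XᵀWv.
Determinant 374·10 − 38² = 2296.
p = (776·10 − 38·86)/2296 = 1123/574; q = (374·86 − 38·776)/2296 = 669/574.

p = 1.956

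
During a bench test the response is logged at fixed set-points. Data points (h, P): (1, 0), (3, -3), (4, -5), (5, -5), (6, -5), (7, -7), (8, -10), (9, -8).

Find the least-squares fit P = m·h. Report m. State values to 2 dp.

m = -1.01

Normal-equation sums: Σh·h = 281.
Right-hand side: Σh·P = -285.
MᵀM·[m]ᵀ = MᵀP becomes [[281]]·[m]ᵀ = [-285]ᵀ.
m = (-285)/281 = -1.01423.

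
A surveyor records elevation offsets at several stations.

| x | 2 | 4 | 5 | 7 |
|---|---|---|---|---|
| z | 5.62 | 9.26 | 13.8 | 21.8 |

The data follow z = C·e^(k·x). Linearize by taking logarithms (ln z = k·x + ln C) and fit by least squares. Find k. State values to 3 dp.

Let Y = ln z. Fitting Y = k·x + ln C by least squares:
Σx = 18.0000, Σ(x)² = 94.0000, Σln z = 9.6586, Σx·ln z = 47.0522.
Equations: 94.0000·k + 18.0000·ln C = 47.0522;  18.0000·k + 4·ln C = 9.6586.
Δ = 94.0000·4 − (18.0000)² = 52.0000; k = (47.0522·4 − 18.0000·9.6586)/52.0000 = 0.27603, ln C = (94.0000·9.6586 − 18.0000·47.0522)/52.0000 = 1.17251.

k = 0.276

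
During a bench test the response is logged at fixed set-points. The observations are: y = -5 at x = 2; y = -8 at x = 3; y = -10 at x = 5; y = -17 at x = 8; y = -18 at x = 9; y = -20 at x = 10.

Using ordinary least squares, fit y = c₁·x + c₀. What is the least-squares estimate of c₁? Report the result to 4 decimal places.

Compute the Gram sums: Σx·x = 283, Σx = 37, Σ1 = 6.
For Aᵀy: Σx·y = -582, Σy = -78.
AᵀA·[c₁, c₀]ᵀ = Aᵀy becomes [[283, 37]; [37, 6]]·[c₁, c₀]ᵀ = [-582, -78]ᵀ.
det = 283·6 − 37² = 329.
c₁ = ((-582)·6 − 37·(-78))/329 = -606/329; c₀ = (283·(-78) − 37·(-582))/329 = -540/329.

c₁ = -1.8419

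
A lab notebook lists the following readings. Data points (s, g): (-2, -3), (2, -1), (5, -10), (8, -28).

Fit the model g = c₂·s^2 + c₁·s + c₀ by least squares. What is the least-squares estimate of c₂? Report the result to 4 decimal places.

AᵀA·[c₂, c₁, c₀]ᵀ = Aᵀg reads: 4753·c₂ + 637·c₁ + 97·c₀ = -2058;  637·c₂ + 97·c₁ + 13·c₀ = -270;  97·c₂ + 13·c₁ + 4·c₀ = -42.
(Σs^2·s^2 = 4753, Σs^2·s = 637, Σs^2 = 97, Σs·s = 97, Σs = 13, Σ1 = 4, Σs^2·g = -2058, Σs·g = -270, Σg = -42.)
Solving the 3×3 system (Gaussian elimination) gives c₂ = -1/2, c₁ = 1/2, c₀ = 0.

c₂ = -0.5000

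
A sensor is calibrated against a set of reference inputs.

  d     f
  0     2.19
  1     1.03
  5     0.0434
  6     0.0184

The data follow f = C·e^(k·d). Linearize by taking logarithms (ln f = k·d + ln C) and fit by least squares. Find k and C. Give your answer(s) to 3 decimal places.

Taking logs, ln f = k·d + ln C, so regress ln f on d.
Σd = 12.0000, Σ(d)² = 62.0000, Σln f = -6.3192, Σd·ln f = -39.6293.
Equations: 62.0000·k + 12.0000·ln C = -39.6293;  12.0000·k + 4·ln C = -6.3192.
Solving (det = 104.0000): k = -0.79506, ln C = 0.80538, so C = exp(0.80538) = 2.23754.

k = -0.795, C = 2.238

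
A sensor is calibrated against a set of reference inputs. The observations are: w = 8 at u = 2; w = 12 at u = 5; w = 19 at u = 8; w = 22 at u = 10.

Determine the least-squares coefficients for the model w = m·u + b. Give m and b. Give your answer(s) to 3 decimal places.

m = 1.816, b = 3.898

With design matrix M, MᵀM = [[193, 25]; [25, 4]] and Mᵀw = [448, 61]ᵀ.
Δ = 193·4 − 25² = 147.
m = (448·4 − 25·61)/147 = 89/49; b = (193·61 − 25·448)/147 = 191/49.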